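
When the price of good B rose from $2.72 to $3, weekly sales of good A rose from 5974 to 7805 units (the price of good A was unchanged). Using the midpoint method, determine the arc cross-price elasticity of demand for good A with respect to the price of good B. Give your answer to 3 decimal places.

2.715

ΔQ_A = 7805 − 5974 = 1831; ΔP_B = 3 − 2.72 = 0.28.
Midpoints: Q̄_A = 6889.5, P̄_B = 2.86.
ε = (ΔQ_A/Q̄_A)/(ΔP_B/P̄_B) = (1831/6889.5)/(0.28/2.86) ≈ 2.715.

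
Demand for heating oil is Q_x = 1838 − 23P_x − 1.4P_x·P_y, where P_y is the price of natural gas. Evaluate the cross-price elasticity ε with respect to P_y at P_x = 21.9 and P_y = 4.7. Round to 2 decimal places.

-0.12

At P_x = 21.9 and P_y = 4.7: Q_x = 1190.198.
∂Q_x/∂P_y = -1.4P_x = -1.4(21.9) = -30.6600.
ε = (∂Q_x/∂P_y)(P_y/Q_x) = -30.6600 × (4.7/1190.198) ≈ -0.12.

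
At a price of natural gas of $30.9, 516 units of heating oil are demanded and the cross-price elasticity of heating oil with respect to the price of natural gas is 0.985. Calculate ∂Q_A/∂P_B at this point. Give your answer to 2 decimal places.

16.45

ε = (∂Q_A/∂P_B)·(P_B/Q_A) ⇒ ∂Q_A/∂P_B = ε·Q_A/P_B = 0.985 × 516/30.9 ≈ 16.45.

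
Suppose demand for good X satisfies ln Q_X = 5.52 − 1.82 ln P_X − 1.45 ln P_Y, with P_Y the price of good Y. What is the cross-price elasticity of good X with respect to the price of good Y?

In a log-linear (constant-elasticity) demand function, the coefficient on ln P_Y is the cross-price elasticity.
ε = -1.45. Negative, so good X and good Y are complements.

-1.45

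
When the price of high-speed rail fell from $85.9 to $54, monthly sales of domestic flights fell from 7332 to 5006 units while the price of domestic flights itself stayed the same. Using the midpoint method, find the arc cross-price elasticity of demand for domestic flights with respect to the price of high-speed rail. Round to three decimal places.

ΔQ_A = 5006 − 7332 = -2326; ΔP_B = 54 − 85.9 = -31.9.
Midpoints: Q̄_A = 6169.0, P̄_B = 69.95.
ε = (ΔQ_A/Q̄_A)/(ΔP_B/P̄_B) = (-2326/6169.0)/(-31.9/69.95) ≈ 0.827.

0.827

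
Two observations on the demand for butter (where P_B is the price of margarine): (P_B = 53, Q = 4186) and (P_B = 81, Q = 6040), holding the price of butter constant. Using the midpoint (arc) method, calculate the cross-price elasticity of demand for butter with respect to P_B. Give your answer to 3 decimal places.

ΔQ_A = 6040 − 4186 = 1854; ΔP_B = 81 − 53 = 28.
Midpoints: Q̄_A = 5113.0, P̄_B = 67.00.
ε = (ΔQ_A/Q̄_A)/(ΔP_B/P̄_B) = (1854/5113.0)/(28/67.00) ≈ 0.868.
ε > 0: butter and margarine are substitutes.

0.868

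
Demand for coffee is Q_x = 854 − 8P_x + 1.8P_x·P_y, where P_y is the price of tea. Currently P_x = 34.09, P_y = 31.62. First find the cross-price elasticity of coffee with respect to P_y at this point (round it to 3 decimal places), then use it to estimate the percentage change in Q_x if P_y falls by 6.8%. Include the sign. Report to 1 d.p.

At P_x = 34.09, P_y = 31.62: Q_x = 2521.546.
∂Q_x/∂P_y = 1.8P_x = 61.3620.
ε = (∂Q_x/∂P_y)(P_y/Q_x) = 61.3620 × 31.62/2521.546 ≈ 0.769.
%ΔQ_x ≈ ε × %ΔP_y = 0.769 × (-6.8%) = -5.2%.

-5.2%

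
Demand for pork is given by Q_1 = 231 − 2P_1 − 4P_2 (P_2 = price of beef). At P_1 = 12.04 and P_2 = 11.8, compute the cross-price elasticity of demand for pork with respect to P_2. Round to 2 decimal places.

At P_1 = 12.04 and P_2 = 11.8: Q_1 = 159.72.
∂Q_1/∂P_2 = -4.
ε = (∂Q_1/∂P_2)(P_2/Q_1) = -4 × (11.8/159.72) ≈ -0.30.
Since ε < 0, pork and beef are complements.

-0.30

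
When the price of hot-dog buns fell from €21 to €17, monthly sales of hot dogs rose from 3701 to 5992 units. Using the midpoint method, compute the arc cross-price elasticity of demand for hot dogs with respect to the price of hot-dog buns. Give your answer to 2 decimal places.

ΔQ_A = 5992 − 3701 = 2291; ΔP_B = 17 − 21 = -4.
Midpoints: Q̄_A = 4846.5, P̄_B = 19.00.
ε = (ΔQ_A/Q̄_A)/(ΔP_B/P̄_B) = (2291/4846.5)/(-4/19.00) ≈ -2.25.
ε < 0: hot dogs and hot-dog buns are complements.

-2.25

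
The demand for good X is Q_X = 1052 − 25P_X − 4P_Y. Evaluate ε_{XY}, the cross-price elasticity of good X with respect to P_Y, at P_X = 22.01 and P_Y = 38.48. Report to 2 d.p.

At P_X = 22.01 and P_Y = 38.48: Q_X = 347.83.
∂Q_X/∂P_Y = -4.
ε = (∂Q_X/∂P_Y)(P_Y/Q_X) = -4 × (38.48/347.83) ≈ -0.44.

-0.44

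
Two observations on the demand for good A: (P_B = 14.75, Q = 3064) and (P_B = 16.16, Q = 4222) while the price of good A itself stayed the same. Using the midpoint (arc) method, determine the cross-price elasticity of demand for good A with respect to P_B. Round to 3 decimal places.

3.484

ΔQ_A = 4222 − 3064 = 1158; ΔP_B = 16.16 − 14.75 = 1.41.
Midpoints: Q̄_A = 3643.0, P̄_B = 15.46.
ε = (ΔQ_A/Q̄_A)/(ΔP_B/P̄_B) = (1158/3643.0)/(1.41/15.46) ≈ 3.484.
ε > 0: good A and good B are substitutes.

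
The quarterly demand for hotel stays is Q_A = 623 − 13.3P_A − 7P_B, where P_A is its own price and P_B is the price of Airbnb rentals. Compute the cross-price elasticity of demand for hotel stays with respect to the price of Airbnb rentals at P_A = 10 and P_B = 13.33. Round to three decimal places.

At P_A = 10 and P_B = 13.33: Q_A = 396.69.
∂Q_A/∂P_B = -7.
ε = (∂Q_A/∂P_B)(P_B/Q_A) = -7 × (13.33/396.69) ≈ -0.235.
Since ε < 0, hotel stays and Airbnb rentals are complements.

-0.235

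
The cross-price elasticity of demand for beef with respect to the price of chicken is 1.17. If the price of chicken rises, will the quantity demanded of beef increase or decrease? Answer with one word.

ε > 0 and the price of chicken rises, so the quantity of beef moves in the same direction: it increases.

increase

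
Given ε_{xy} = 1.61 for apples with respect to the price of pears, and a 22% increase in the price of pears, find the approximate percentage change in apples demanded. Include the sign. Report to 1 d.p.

%ΔQ ≈ ε × %ΔP of pears = 1.61 × (22%) = 35.4%.

35.4%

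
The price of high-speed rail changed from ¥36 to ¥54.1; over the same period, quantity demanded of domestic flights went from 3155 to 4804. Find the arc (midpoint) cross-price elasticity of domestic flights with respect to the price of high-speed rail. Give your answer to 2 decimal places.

1.03

ΔQ_A = 4804 − 3155 = 1649; ΔP_B = 54.1 − 36 = 18.1.
Midpoints: Q̄_A = 3979.5, P̄_B = 45.05.
ε = (ΔQ_A/Q̄_A)/(ΔP_B/P̄_B) = (1649/3979.5)/(18.1/45.05) ≈ 1.03.
ε > 0: domestic flights and high-speed rail are substitutes.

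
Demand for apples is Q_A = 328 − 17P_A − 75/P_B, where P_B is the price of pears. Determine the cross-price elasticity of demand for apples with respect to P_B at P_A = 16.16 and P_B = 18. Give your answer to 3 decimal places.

0.085

At P_A = 16.16 and P_B = 18: Q_A = 49.113.
∂Q_A/∂P_B = 75/P_B² = 0.2315.
ε = (∂Q_A/∂P_B)(P_B/Q_A) = 0.2315 × (18/49.113) ≈ 0.085.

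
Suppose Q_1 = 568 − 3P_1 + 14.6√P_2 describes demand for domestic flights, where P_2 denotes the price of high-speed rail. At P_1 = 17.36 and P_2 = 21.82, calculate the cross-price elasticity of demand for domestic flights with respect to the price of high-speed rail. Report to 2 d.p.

At P_1 = 17.36 and P_2 = 21.82: Q_1 = 584.119.
∂Q_1/∂P_2 = 14.6/(2√P_2) = 14.6/(2√21.82) = 1.5628.
ε = (∂Q_1/∂P_2)(P_2/Q_1) = 1.5628 × (21.82/584.119) ≈ 0.06.

0.06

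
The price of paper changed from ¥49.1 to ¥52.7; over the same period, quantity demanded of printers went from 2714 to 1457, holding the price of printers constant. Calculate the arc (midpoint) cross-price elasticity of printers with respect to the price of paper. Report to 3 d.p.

-8.522

ΔQ_A = 1457 − 2714 = -1257; ΔP_B = 52.7 − 49.1 = 3.6.
Midpoints: Q̄_A = 2085.5, P̄_B = 50.90.
ε = (ΔQ_A/Q̄_A)/(ΔP_B/P̄_B) = (-1257/2085.5)/(3.6/50.90) ≈ -8.522.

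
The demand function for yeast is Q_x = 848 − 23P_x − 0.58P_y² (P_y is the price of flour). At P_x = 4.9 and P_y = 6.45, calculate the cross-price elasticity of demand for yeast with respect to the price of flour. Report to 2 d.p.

-0.07

At P_x = 4.9 and P_y = 6.45: Q_x = 711.171.
∂Q_x/∂P_y = -1.16P_y = -1.16(6.45) = -7.4820.
ε = (∂Q_x/∂P_y)(P_y/Q_x) = -7.4820 × (6.45/711.171) ≈ -0.07.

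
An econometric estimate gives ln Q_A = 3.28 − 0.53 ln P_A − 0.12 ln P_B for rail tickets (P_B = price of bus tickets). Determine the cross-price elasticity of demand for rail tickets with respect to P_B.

-0.12

In a log-linear (constant-elasticity) demand function, the coefficient on ln P_B is the cross-price elasticity.
ε = -0.12. Negative, so rail tickets and bus tickets are complements.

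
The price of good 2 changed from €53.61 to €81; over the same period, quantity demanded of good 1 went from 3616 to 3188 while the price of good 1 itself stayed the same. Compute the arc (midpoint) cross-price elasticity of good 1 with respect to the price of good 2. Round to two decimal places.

ΔQ_1 = 3188 − 3616 = -428; ΔP_2 = 81 − 53.61 = 27.39.
Midpoints: Q̄_1 = 3402.0, P̄_2 = 67.31.
ε = (ΔQ_1/Q̄_1)/(ΔP_2/P̄_2) = (-428/3402.0)/(27.39/67.31) ≈ -0.31.

-0.31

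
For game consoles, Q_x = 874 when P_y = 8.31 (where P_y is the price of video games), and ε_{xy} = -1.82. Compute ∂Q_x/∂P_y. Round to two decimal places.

-191.42

ε = (∂Q_x/∂P_y)·(P_y/Q_x) ⇒ ∂Q_x/∂P_y = ε·Q_x/P_y = -1.82 × 874/8.31 ≈ -191.42.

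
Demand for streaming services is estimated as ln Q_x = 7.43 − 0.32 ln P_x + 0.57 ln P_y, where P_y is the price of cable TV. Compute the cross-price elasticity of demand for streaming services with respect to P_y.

0.57

In a log-linear (constant-elasticity) demand function, the coefficient on ln P_y is the cross-price elasticity.
ε = 0.57. Positive, so streaming services and cable TV are substitutes.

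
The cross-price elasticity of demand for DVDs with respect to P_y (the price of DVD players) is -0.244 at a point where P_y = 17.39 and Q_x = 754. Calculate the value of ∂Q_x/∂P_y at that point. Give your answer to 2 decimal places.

-10.58

ε = (∂Q_x/∂P_y)·(P_y/Q_x) ⇒ ∂Q_x/∂P_y = ε·Q_x/P_y = -0.244 × 754/17.39 ≈ -10.58.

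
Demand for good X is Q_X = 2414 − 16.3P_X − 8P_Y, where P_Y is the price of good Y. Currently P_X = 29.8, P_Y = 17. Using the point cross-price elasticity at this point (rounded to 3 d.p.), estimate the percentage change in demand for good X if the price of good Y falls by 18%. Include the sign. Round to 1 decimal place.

1.4%

At P_X = 29.8, P_Y = 17: Q_X = 1792.26.
∂Q_X/∂P_Y = -8.
ε = (∂Q_X/∂P_Y)(P_Y/Q_X) = -8.0000 × 17/1792.26 ≈ -0.076.
%ΔQ_X ≈ ε × %ΔP_Y = -0.076 × (-18%) = 1.4%.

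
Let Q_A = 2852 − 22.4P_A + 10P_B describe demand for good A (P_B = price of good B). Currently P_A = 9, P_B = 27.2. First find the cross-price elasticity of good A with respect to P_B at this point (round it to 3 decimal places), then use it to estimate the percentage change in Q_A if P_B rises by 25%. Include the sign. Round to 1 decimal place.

2.3%

At P_A = 9, P_B = 27.2: Q_A = 2922.4.
∂Q_A/∂P_B = 10.
ε = (∂Q_A/∂P_B)(P_B/Q_A) = 10.0000 × 27.2/2922.4 ≈ 0.093.
%ΔQ_A ≈ ε × %ΔP_B = 0.093 × (25%) = 2.3%.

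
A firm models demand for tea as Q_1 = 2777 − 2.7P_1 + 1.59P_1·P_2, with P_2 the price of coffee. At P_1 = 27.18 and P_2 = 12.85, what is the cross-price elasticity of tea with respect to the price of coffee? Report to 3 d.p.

At P_1 = 27.18 and P_2 = 12.85: Q_1 = 3258.942.
∂Q_1/∂P_2 = 1.59P_1 = 1.59(27.18) = 43.2162.
ε = (∂Q_1/∂P_2)(P_2/Q_1) = 43.2162 × (12.85/3258.942) ≈ 0.170.

0.170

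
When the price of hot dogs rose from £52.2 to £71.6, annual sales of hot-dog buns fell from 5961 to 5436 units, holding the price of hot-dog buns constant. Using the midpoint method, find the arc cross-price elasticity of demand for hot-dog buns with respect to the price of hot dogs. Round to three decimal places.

ΔQ_A = 5436 − 5961 = -525; ΔP_B = 71.6 − 52.2 = 19.4.
Midpoints: Q̄_A = 5698.5, P̄_B = 61.90.
ε = (ΔQ_A/Q̄_A)/(ΔP_B/P̄_B) = (-525/5698.5)/(19.4/61.90) ≈ -0.294.
ε < 0: hot-dog buns and hot dogs are complements.

-0.294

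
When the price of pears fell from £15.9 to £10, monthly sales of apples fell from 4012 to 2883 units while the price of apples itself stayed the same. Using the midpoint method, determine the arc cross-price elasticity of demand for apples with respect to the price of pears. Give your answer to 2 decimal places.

0.72

ΔQ_A = 2883 − 4012 = -1129; ΔP_B = 10 − 15.9 = -5.9.
Midpoints: Q̄_A = 3447.5, P̄_B = 12.95.
ε = (ΔQ_A/Q̄_A)/(ΔP_B/P̄_B) = (-1129/3447.5)/(-5.9/12.95) ≈ 0.72.
ε > 0: apples and pears are substitutes.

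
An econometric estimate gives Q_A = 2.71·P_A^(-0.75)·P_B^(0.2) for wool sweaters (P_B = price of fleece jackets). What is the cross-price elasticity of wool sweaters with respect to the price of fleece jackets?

0.20

In a log-linear (constant-elasticity) demand function, the coefficient on the exponent of P_B is the cross-price elasticity.
ε = 0.20. Positive, so wool sweaters and fleece jackets are substitutes.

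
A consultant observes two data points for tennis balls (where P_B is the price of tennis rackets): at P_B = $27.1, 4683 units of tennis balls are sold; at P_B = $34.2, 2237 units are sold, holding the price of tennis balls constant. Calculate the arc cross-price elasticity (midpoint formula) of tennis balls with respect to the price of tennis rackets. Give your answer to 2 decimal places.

ΔQ_A = 2237 − 4683 = -2446; ΔP_B = 34.2 − 27.1 = 7.1.
Midpoints: Q̄_A = 3460.0, P̄_B = 30.65.
ε = (ΔQ_A/Q̄_A)/(ΔP_B/P̄_B) = (-2446/3460.0)/(7.1/30.65) ≈ -3.05.
ε < 0: tennis balls and tennis rackets are complements.

-3.05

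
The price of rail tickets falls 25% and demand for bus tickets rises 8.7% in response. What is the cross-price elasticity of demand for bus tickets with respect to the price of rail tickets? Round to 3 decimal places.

ε = (%ΔQ of bus tickets) / (%ΔP of rail tickets) = (8.7%) / (-25%) ≈ -0.348.
Negative cross-price elasticity: complements.

-0.348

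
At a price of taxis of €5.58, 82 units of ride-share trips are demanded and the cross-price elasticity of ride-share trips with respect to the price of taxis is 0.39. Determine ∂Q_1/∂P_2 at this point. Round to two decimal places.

ε = (∂Q_1/∂P_2)·(P_2/Q_1) ⇒ ∂Q_1/∂P_2 = ε·Q_1/P_2 = 0.39 × 82/5.58 ≈ 5.73.

5.73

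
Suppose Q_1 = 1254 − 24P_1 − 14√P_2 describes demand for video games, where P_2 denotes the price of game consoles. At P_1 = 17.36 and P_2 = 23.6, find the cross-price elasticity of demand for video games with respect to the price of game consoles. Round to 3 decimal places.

-0.044

At P_1 = 17.36 and P_2 = 23.6: Q_1 = 769.348.
∂Q_1/∂P_2 = -14/(2√P_2) = -14/(2√23.6) = -1.4409.
ε = (∂Q_1/∂P_2)(P_2/Q_1) = -1.4409 × (23.6/769.348) ≈ -0.044.
ε < 0: complements.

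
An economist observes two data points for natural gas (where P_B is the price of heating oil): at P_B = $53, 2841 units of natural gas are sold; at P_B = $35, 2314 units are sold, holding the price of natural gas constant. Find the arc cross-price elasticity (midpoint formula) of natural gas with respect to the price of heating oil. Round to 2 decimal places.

ΔQ_A = 2314 − 2841 = -527; ΔP_B = 35 − 53 = -18.
Midpoints: Q̄_A = 2577.5, P̄_B = 44.00.
ε = (ΔQ_A/Q̄_A)/(ΔP_B/P̄_B) = (-527/2577.5)/(-18/44.00) ≈ 0.50.
ε > 0: natural gas and heating oil are substitutes.

0.50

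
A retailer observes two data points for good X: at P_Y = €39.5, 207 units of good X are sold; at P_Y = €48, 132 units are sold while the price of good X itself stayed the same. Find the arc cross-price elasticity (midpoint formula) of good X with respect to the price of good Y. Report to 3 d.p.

ΔQ_X = 132 − 207 = -75; ΔP_Y = 48 − 39.5 = 8.5.
Midpoints: Q̄_X = 169.5, P̄_Y = 43.75.
ε = (ΔQ_X/Q̄_X)/(ΔP_Y/P̄_Y) = (-75/169.5)/(8.5/43.75) ≈ -2.277.
ε < 0: good X and good Y are complements.

-2.277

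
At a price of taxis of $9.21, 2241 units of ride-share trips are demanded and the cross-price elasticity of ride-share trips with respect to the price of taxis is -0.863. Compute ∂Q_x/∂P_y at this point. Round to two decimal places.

-209.99

ε = (∂Q_x/∂P_y)·(P_y/Q_x) ⇒ ∂Q_x/∂P_y = ε·Q_x/P_y = -0.863 × 2241/9.21 ≈ -209.99.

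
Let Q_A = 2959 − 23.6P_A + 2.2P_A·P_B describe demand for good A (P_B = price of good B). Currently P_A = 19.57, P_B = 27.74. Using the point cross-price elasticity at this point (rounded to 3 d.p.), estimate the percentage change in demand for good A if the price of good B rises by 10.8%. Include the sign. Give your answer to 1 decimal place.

3.5%

At P_A = 19.57, P_B = 27.74: Q_A = 3691.466.
∂Q_A/∂P_B = 2.2P_A = 43.0540.
ε = (∂Q_A/∂P_B)(P_B/Q_A) = 43.0540 × 27.74/3691.466 ≈ 0.324.
%ΔQ_A ≈ ε × %ΔP_B = 0.324 × (10.8%) = 3.5%.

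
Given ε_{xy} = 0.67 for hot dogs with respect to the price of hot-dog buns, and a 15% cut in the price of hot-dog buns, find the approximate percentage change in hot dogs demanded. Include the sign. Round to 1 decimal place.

-10.1%

%ΔQ ≈ ε × %ΔP of hot-dog buns = 0.67 × (-15%) = -10.1%.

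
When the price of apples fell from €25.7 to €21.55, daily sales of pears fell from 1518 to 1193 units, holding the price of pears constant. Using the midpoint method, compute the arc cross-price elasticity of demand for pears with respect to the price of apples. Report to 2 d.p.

ΔQ_A = 1193 − 1518 = -325; ΔP_B = 21.55 − 25.7 = -4.15.
Midpoints: Q̄_A = 1355.5, P̄_B = 23.62.
ε = (ΔQ_A/Q̄_A)/(ΔP_B/P̄_B) = (-325/1355.5)/(-4.15/23.62) ≈ 1.36.

1.36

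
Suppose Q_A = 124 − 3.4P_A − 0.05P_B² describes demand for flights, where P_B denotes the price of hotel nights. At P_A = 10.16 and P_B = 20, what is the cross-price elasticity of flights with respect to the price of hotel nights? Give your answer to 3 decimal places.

-0.576

At P_A = 10.16 and P_B = 20: Q_A = 69.456.
∂Q_A/∂P_B = -0.1P_B = -0.1(20) = -2.0000.
ε = (∂Q_A/∂P_B)(P_B/Q_A) = -2.0000 × (20/69.456) ≈ -0.576.
ε < 0: complements.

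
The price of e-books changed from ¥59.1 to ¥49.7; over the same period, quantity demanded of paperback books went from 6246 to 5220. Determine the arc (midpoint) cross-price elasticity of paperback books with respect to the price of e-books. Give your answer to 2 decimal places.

1.04

ΔQ_A = 5220 − 6246 = -1026; ΔP_B = 49.7 − 59.1 = -9.4.
Midpoints: Q̄_A = 5733.0, P̄_B = 54.40.
ε = (ΔQ_A/Q̄_A)/(ΔP_B/P̄_B) = (-1026/5733.0)/(-9.4/54.40) ≈ 1.04.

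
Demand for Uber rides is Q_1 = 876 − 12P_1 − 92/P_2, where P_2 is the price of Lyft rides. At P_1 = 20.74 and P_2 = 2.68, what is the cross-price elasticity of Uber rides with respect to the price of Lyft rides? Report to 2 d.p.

At P_1 = 20.74 and P_2 = 2.68: Q_1 = 592.792.
∂Q_1/∂P_2 = 92/P_2² = 12.8091.
ε = (∂Q_1/∂P_2)(P_2/Q_1) = 12.8091 × (2.68/592.792) ≈ 0.06.

0.06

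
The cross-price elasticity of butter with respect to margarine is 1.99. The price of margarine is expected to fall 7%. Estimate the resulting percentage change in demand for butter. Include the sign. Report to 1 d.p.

%ΔQ ≈ ε × %ΔP of margarine = 1.99 × (-7%) = -13.9%.

-13.9%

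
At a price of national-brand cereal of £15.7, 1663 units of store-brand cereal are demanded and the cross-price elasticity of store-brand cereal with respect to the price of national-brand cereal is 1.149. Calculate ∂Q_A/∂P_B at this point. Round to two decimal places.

121.71

ε = (∂Q_A/∂P_B)·(P_B/Q_A) ⇒ ∂Q_A/∂P_B = ε·Q_A/P_B = 1.149 × 1663/15.7 ≈ 121.71.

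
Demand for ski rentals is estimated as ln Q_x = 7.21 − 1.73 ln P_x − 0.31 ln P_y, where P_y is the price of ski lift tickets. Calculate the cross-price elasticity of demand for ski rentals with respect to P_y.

-0.31

In a log-linear (constant-elasticity) demand function, the coefficient on ln P_y is the cross-price elasticity.
ε = -0.31. Negative, so ski rentals and ski lift tickets are complements.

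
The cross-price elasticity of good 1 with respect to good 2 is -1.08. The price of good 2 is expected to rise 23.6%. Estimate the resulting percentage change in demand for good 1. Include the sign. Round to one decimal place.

%ΔQ ≈ ε × %ΔP of good 2 = -1.08 × (23.6%) = -25.5%.

-25.5%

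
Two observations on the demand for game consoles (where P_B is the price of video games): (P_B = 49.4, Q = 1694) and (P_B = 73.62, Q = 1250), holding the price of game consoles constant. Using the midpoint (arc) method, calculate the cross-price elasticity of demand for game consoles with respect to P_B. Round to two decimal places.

ΔQ_A = 1250 − 1694 = -444; ΔP_B = 73.62 − 49.4 = 24.22.
Midpoints: Q̄_A = 1472.0, P̄_B = 61.51.
ε = (ΔQ_A/Q̄_A)/(ΔP_B/P̄_B) = (-444/1472.0)/(24.22/61.51) ≈ -0.77.

-0.77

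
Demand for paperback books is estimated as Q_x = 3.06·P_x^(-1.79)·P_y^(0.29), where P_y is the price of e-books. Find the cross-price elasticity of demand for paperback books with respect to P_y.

0.29

In a log-linear (constant-elasticity) demand function, the coefficient on the exponent of P_y is the cross-price elasticity.
ε = 0.29. Positive, so paperback books and e-books are substitutes.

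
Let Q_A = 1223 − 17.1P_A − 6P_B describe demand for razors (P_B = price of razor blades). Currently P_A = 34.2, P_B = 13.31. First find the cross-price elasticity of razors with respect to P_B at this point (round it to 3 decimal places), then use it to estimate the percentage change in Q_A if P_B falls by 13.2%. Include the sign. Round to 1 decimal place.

At P_A = 34.2, P_B = 13.31: Q_A = 558.32.
∂Q_A/∂P_B = -6.
ε = (∂Q_A/∂P_B)(P_B/Q_A) = -6.0000 × 13.31/558.32 ≈ -0.143.
%ΔQ_A ≈ ε × %ΔP_B = -0.143 × (-13.2%) = 1.9%.

1.9%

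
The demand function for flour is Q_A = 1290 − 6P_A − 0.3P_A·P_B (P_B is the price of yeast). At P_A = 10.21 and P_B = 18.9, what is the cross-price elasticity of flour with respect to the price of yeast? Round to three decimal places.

At P_A = 10.21 and P_B = 18.9: Q_A = 1170.849.
∂Q_A/∂P_B = -0.3P_A = -0.3(10.21) = -3.0630.
ε = (∂Q_A/∂P_B)(P_B/Q_A) = -3.0630 × (18.9/1170.849) ≈ -0.049.
ε < 0: complements.

-0.049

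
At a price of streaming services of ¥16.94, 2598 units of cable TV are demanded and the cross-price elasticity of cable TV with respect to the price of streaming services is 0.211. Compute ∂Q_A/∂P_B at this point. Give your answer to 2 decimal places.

32.36

ε = (∂Q_A/∂P_B)·(P_B/Q_A) ⇒ ∂Q_A/∂P_B = ε·Q_A/P_B = 0.211 × 2598/16.94 ≈ 32.36.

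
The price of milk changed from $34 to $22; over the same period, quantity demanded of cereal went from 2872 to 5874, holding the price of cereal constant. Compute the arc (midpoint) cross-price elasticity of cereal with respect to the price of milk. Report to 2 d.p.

-1.60

ΔQ_A = 5874 − 2872 = 3002; ΔP_B = 22 − 34 = -12.
Midpoints: Q̄_A = 4373.0, P̄_B = 28.00.
ε = (ΔQ_A/Q̄_A)/(ΔP_B/P̄_B) = (3002/4373.0)/(-12/28.00) ≈ -1.60.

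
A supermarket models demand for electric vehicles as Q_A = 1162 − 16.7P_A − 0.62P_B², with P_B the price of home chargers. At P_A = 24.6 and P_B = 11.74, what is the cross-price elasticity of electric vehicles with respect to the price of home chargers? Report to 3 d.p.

-0.257

At P_A = 24.6 and P_B = 11.74: Q_A = 665.727.
∂Q_A/∂P_B = -1.24P_B = -1.24(11.74) = -14.5576.
ε = (∂Q_A/∂P_B)(P_B/Q_A) = -14.5576 × (11.74/665.727) ≈ -0.257.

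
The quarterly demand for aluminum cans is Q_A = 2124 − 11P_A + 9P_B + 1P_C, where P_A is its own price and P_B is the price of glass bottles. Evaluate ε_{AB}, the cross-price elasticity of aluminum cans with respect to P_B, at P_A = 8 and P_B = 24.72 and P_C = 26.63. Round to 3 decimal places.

At P_A = 8 and P_B = 24.72 and P_C = 26.63: Q_A = 2285.11.
∂Q_A/∂P_B = 9.
ε = (∂Q_A/∂P_B)(P_B/Q_A) = 9 × (24.72/2285.11) ≈ 0.097.
Since ε > 0, aluminum cans and glass bottles are substitutes.

0.097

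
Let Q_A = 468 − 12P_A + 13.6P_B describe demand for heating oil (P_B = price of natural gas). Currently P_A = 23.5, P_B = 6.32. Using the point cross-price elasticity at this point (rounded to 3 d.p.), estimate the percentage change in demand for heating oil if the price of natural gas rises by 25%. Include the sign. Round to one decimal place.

At P_A = 23.5, P_B = 6.32: Q_A = 271.952.
∂Q_A/∂P_B = 13.6.
ε = (∂Q_A/∂P_B)(P_B/Q_A) = 13.6000 × 6.32/271.952 ≈ 0.316.
%ΔQ_A ≈ ε × %ΔP_B = 0.316 × (25%) = 7.9%.

7.9%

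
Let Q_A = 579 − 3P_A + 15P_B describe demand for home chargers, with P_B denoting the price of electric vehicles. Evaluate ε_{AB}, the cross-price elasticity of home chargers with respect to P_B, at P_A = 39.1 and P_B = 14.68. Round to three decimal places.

At P_A = 39.1 and P_B = 14.68: Q_A = 681.9.
∂Q_A/∂P_B = 15.
ε = (∂Q_A/∂P_B)(P_B/Q_A) = 15 × (14.68/681.9) ≈ 0.323.
Since ε > 0, home chargers and electric vehicles are substitutes.

0.323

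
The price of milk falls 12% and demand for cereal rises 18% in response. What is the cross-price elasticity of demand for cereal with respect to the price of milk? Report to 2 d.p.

ε = (%ΔQ of cereal) / (%ΔP of milk) = (18%) / (-12%) ≈ -1.50.

-1.50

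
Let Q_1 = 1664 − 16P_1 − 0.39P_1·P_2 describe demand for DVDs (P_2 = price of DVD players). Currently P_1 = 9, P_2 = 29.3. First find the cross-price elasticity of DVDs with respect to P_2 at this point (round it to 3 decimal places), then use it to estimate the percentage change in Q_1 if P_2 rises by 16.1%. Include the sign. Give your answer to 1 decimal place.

At P_1 = 9, P_2 = 29.3: Q_1 = 1417.157.
∂Q_1/∂P_2 = -0.39P_1 = -3.5100.
ε = (∂Q_1/∂P_2)(P_2/Q_1) = -3.5100 × 29.3/1417.157 ≈ -0.073.
%ΔQ_1 ≈ ε × %ΔP_2 = -0.073 × (16.1%) = -1.2%.

-1.2%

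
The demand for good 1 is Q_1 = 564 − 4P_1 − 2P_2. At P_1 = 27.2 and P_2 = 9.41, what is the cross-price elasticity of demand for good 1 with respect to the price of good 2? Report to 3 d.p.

-0.043

At P_1 = 27.2 and P_2 = 9.41: Q_1 = 436.38.
∂Q_1/∂P_2 = -2.
ε = (∂Q_1/∂P_2)(P_2/Q_1) = -2 × (9.41/436.38) ≈ -0.043.
Since ε < 0, good 1 and good 2 are complements.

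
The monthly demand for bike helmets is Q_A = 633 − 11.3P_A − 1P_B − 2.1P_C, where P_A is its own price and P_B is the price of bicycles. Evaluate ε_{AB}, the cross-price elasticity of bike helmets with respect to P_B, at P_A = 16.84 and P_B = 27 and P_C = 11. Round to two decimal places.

-0.07

At P_A = 16.84 and P_B = 27 and P_C = 11: Q_A = 392.608.
∂Q_A/∂P_B = -1.
ε = (∂Q_A/∂P_B)(P_B/Q_A) = -1 × (27/392.608) ≈ -0.07.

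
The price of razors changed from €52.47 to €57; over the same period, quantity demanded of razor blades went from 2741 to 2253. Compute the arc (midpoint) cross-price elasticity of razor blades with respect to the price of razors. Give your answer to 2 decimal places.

-2.36

ΔQ_A = 2253 − 2741 = -488; ΔP_B = 57 − 52.47 = 4.53.
Midpoints: Q̄_A = 2497.0, P̄_B = 54.73.
ε = (ΔQ_A/Q̄_A)/(ΔP_B/P̄_B) = (-488/2497.0)/(4.53/54.73) ≈ -2.36.
ε < 0: razor blades and razors are complements.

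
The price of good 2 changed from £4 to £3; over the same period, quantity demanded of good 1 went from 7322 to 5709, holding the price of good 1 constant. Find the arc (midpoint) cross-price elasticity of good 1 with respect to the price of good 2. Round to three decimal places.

ΔQ_1 = 5709 − 7322 = -1613; ΔP_2 = 3 − 4 = -1.
Midpoints: Q̄_1 = 6515.5, P̄_2 = 3.50.
ε = (ΔQ_1/Q̄_1)/(ΔP_2/P̄_2) = (-1613/6515.5)/(-1/3.50) ≈ 0.866.

0.866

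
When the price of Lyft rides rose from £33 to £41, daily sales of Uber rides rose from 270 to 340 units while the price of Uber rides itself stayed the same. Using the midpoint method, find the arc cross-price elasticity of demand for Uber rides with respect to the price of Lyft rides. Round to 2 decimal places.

ΔQ_A = 340 − 270 = 70; ΔP_B = 41 − 33 = 8.
Midpoints: Q̄_A = 305.0, P̄_B = 37.00.
ε = (ΔQ_A/Q̄_A)/(ΔP_B/P̄_B) = (70/305.0)/(8/37.00) ≈ 1.06.

1.06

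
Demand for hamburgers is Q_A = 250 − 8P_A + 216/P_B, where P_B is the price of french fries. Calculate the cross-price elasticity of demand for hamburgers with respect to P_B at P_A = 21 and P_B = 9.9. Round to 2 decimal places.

At P_A = 21 and P_B = 9.9: Q_A = 103.818.
∂Q_A/∂P_B = −216/P_B² = -2.2039.
ε = (∂Q_A/∂P_B)(P_B/Q_A) = -2.2039 × (9.9/103.818) ≈ -0.21.
ε < 0: complements.

-0.21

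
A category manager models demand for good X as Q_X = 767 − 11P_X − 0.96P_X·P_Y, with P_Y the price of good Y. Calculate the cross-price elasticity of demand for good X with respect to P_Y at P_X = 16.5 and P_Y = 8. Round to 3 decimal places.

At P_X = 16.5 and P_Y = 8: Q_X = 458.78.
∂Q_X/∂P_Y = -0.96P_X = -0.96(16.5) = -15.8400.
ε = (∂Q_X/∂P_Y)(P_Y/Q_X) = -15.8400 × (8/458.78) ≈ -0.276.
ε < 0: complements.

-0.276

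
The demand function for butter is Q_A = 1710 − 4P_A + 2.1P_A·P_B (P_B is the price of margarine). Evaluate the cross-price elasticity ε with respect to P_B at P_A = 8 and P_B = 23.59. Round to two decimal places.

0.19

At P_A = 8 and P_B = 23.59: Q_A = 2074.312.
∂Q_A/∂P_B = 2.1P_A = 2.1(8) = 16.8000.
ε = (∂Q_A/∂P_B)(P_B/Q_A) = 16.8000 × (23.59/2074.312) ≈ 0.19.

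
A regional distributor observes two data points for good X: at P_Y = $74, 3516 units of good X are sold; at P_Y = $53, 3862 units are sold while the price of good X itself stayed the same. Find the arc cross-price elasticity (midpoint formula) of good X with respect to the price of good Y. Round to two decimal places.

-0.28

ΔQ_X = 3862 − 3516 = 346; ΔP_Y = 53 − 74 = -21.
Midpoints: Q̄_X = 3689.0, P̄_Y = 63.50.
ε = (ΔQ_X/Q̄_X)/(ΔP_Y/P̄_Y) = (346/3689.0)/(-21/63.50) ≈ -0.28.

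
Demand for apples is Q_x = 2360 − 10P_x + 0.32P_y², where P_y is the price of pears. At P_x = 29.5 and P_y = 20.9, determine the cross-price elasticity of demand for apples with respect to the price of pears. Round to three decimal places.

0.127

At P_x = 29.5 and P_y = 20.9: Q_x = 2204.779.
∂Q_x/∂P_y = 0.64P_y = 0.64(20.9) = 13.3760.
ε = (∂Q_x/∂P_y)(P_y/Q_x) = 13.3760 × (20.9/2204.779) ≈ 0.127.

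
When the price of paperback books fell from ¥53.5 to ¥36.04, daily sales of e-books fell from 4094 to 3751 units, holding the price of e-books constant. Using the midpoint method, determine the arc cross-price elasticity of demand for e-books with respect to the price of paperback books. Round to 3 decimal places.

ΔQ_A = 3751 − 4094 = -343; ΔP_B = 36.04 − 53.5 = -17.46.
Midpoints: Q̄_A = 3922.5, P̄_B = 44.77.
ε = (ΔQ_A/Q̄_A)/(ΔP_B/P̄_B) = (-343/3922.5)/(-17.46/44.77) ≈ 0.224.
ε > 0: e-books and paperback books are substitutes.

0.224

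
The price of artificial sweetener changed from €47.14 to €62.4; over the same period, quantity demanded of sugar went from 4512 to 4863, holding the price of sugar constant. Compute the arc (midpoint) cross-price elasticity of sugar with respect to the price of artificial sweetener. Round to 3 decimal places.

0.269

ΔQ_A = 4863 − 4512 = 351; ΔP_B = 62.4 − 47.14 = 15.26.
Midpoints: Q̄_A = 4687.5, P̄_B = 54.77.
ε = (ΔQ_A/Q̄_A)/(ΔP_B/P̄_B) = (351/4687.5)/(15.26/54.77) ≈ 0.269.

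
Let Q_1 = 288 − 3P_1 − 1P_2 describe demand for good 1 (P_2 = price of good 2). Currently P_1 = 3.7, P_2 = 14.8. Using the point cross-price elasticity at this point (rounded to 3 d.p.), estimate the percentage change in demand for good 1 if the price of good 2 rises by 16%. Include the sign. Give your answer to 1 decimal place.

At P_1 = 3.7, P_2 = 14.8: Q_1 = 262.1.
∂Q_1/∂P_2 = -1.
ε = (∂Q_1/∂P_2)(P_2/Q_1) = -1.0000 × 14.8/262.1 ≈ -0.056.
%ΔQ_1 ≈ ε × %ΔP_2 = -0.056 × (16%) = -0.9%.

-0.9%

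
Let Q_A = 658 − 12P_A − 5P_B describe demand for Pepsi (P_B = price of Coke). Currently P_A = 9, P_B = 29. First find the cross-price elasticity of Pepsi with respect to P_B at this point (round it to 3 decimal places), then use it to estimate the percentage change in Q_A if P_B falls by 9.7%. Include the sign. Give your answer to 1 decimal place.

At P_A = 9, P_B = 29: Q_A = 405.
∂Q_A/∂P_B = -5.
ε = (∂Q_A/∂P_B)(P_B/Q_A) = -5.0000 × 29/405 ≈ -0.358.
%ΔQ_A ≈ ε × %ΔP_B = -0.358 × (-9.7%) = 3.5%.

3.5%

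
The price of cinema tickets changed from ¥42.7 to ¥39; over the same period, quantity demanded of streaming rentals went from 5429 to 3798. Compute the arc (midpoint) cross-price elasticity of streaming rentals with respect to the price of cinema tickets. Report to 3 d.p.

3.903

ΔQ_A = 3798 − 5429 = -1631; ΔP_B = 39 − 42.7 = -3.7.
Midpoints: Q̄_A = 4613.5, P̄_B = 40.85.
ε = (ΔQ_A/Q̄_A)/(ΔP_B/P̄_B) = (-1631/4613.5)/(-3.7/40.85) ≈ 3.903.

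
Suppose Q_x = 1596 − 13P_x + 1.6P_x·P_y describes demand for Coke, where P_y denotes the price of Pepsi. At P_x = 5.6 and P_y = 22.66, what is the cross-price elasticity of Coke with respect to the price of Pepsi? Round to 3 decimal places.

0.118

At P_x = 5.6 and P_y = 22.66: Q_x = 1726.234.
∂Q_x/∂P_y = 1.6P_x = 1.6(5.6) = 8.9600.
ε = (∂Q_x/∂P_y)(P_y/Q_x) = 8.9600 × (22.66/1726.234) ≈ 0.118.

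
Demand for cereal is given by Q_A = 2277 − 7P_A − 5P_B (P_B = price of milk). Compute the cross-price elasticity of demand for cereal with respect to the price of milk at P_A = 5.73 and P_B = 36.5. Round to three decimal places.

At P_A = 5.73 and P_B = 36.5: Q_A = 2054.39.
∂Q_A/∂P_B = -5.
ε = (∂Q_A/∂P_B)(P_B/Q_A) = -5 × (36.5/2054.39) ≈ -0.089.

-0.089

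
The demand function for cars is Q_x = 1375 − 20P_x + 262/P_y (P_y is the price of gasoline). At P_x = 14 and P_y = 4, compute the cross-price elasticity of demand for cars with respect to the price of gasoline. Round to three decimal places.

At P_x = 14 and P_y = 4: Q_x = 1160.5.
∂Q_x/∂P_y = −262/P_y² = -16.3750.
ε = (∂Q_x/∂P_y)(P_y/Q_x) = -16.3750 × (4/1160.5) ≈ -0.056.
ε < 0: complements.

-0.056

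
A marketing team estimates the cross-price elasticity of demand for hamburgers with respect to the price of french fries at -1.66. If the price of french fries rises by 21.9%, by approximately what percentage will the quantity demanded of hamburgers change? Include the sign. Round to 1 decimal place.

-36.4%

%ΔQ ≈ ε × %ΔP of french fries = -1.66 × (21.9%) = -36.4%.
Demand for hamburgers falls by about 36.4%.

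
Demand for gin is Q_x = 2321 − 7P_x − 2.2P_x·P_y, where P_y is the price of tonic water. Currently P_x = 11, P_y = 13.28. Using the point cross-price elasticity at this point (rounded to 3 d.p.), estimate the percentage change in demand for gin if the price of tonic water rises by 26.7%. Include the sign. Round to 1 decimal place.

At P_x = 11, P_y = 13.28: Q_x = 1922.624.
∂Q_x/∂P_y = -2.2P_x = -24.2000.
ε = (∂Q_x/∂P_y)(P_y/Q_x) = -24.2000 × 13.28/1922.624 ≈ -0.167.
%ΔQ_x ≈ ε × %ΔP_y = -0.167 × (26.7%) = -4.5%.

-4.5%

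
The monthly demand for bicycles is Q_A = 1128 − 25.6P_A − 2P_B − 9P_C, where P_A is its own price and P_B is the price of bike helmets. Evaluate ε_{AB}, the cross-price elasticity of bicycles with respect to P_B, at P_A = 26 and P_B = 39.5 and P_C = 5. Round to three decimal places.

At P_A = 26 and P_B = 39.5 and P_C = 5: Q_A = 338.4.
∂Q_A/∂P_B = -2.
ε = (∂Q_A/∂P_B)(P_B/Q_A) = -2 × (39.5/338.4) ≈ -0.233.
Since ε < 0, bicycles and bike helmets are complements.

-0.233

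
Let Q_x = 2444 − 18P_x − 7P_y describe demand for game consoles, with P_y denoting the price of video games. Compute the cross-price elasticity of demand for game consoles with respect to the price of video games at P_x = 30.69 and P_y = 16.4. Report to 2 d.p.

At P_x = 30.69 and P_y = 16.4: Q_x = 1776.78.
∂Q_x/∂P_y = -7.
ε = (∂Q_x/∂P_y)(P_y/Q_x) = -7 × (16.4/1776.78) ≈ -0.06.
Since ε < 0, game consoles and video games are complements.

-0.06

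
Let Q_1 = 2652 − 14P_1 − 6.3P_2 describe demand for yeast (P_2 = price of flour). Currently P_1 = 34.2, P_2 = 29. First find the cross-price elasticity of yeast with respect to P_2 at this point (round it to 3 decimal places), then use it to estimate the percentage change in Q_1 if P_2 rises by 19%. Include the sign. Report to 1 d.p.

At P_1 = 34.2, P_2 = 29: Q_1 = 1990.5.
∂Q_1/∂P_2 = -6.3.
ε = (∂Q_1/∂P_2)(P_2/Q_1) = -6.3000 × 29/1990.5 ≈ -0.092.
%ΔQ_1 ≈ ε × %ΔP_2 = -0.092 × (19%) = -1.7%.

-1.7%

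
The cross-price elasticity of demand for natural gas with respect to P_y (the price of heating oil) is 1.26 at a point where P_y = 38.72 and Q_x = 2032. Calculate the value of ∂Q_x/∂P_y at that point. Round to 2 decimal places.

ε = (∂Q_x/∂P_y)·(P_y/Q_x) ⇒ ∂Q_x/∂P_y = ε·Q_x/P_y = 1.26 × 2032/38.72 ≈ 66.12.

66.12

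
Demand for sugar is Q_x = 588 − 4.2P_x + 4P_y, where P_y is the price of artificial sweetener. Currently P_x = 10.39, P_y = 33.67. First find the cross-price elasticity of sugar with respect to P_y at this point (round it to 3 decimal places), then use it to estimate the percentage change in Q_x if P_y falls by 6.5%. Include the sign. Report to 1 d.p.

-1.3%

At P_x = 10.39, P_y = 33.67: Q_x = 679.042.
∂Q_x/∂P_y = 4.
ε = (∂Q_x/∂P_y)(P_y/Q_x) = 4.0000 × 33.67/679.042 ≈ 0.198.
%ΔQ_x ≈ ε × %ΔP_y = 0.198 × (-6.5%) = -1.3%.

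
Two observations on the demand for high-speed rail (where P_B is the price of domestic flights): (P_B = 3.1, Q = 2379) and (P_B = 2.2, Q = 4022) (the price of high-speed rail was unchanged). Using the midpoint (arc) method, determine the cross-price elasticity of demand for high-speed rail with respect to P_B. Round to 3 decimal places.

-1.512

ΔQ_A = 4022 − 2379 = 1643; ΔP_B = 2.2 − 3.1 = -0.9.
Midpoints: Q̄_A = 3200.5, P̄_B = 2.65.
ε = (ΔQ_A/Q̄_A)/(ΔP_B/P̄_B) = (1643/3200.5)/(-0.9/2.65) ≈ -1.512.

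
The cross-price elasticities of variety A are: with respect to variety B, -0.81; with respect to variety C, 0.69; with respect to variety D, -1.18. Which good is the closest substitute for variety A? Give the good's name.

Substitutes have ε > 0. Among the positive values, 0.69 (variety C) is largest.

variety C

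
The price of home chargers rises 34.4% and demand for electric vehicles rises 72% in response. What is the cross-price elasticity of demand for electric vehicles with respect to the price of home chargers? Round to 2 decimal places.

ε = (%ΔQ of electric vehicles) / (%ΔP of home chargers) = (72%) / (34.4%) ≈ 2.09.

2.09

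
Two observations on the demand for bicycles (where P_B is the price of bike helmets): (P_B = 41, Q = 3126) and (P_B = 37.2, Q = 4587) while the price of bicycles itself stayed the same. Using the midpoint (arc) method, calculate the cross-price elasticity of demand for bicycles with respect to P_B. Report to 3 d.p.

-3.898

ΔQ_A = 4587 − 3126 = 1461; ΔP_B = 37.2 − 41 = -3.8.
Midpoints: Q̄_A = 3856.5, P̄_B = 39.10.
ε = (ΔQ_A/Q̄_A)/(ΔP_B/P̄_B) = (1461/3856.5)/(-3.8/39.10) ≈ -3.898.
ε < 0: bicycles and bike helmets are complements.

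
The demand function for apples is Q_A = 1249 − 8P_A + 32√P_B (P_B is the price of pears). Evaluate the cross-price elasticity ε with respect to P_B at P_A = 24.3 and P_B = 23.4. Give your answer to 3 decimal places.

At P_A = 24.3 and P_B = 23.4: Q_A = 1209.395.
∂Q_A/∂P_B = 32/(2√P_B) = 32/(2√23.4) = 3.3076.
ε = (∂Q_A/∂P_B)(P_B/Q_A) = 3.3076 × (23.4/1209.395) ≈ 0.064.
ε > 0: substitutes.

0.064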